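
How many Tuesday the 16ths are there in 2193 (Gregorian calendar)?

Check the 16th of each month of 2193: Jan 16: Wed, Feb 16: Sat, Mar 16: Sat, Apr 16: Tue, May 16: Thu, Jun 16: Sun, Jul 16: Tue, Aug 16: Fri, Sep 16: Mon, Oct 16: Wed, Nov 16: Sat, Dec 16: Mon.
Tuesday occurs in April, July — 2 months.

2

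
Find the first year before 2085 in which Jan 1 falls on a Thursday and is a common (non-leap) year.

2082

Jan 1 advances by 2 weekdays after a leap year and by 1 after a common year.
2085: Jan 1 is Monday.
2084: Saturday (leap)
2083: Friday
2082: Thursday
2082 begins on a Thursday and is a common year.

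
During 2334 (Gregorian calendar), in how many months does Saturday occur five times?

A month of length L has five Saturdays iff its first Saturday is on day ≤ L−28 (so day 1–3 in a 31-day month, 1–2 in a 30-day month, day 1 in a leap February).
Checking each month of 2334: Jan starts Mon (31d); Feb starts Thu (28d); Mar starts Thu (31d) ✓; Apr starts Sun (30d); May starts Tue (31d); Jun starts Fri (30d) ✓; Jul starts Sun (31d); Aug starts Wed (31d); Sep starts Sat (30d) ✓; Oct starts Mon (31d); Nov starts Thu (30d); Dec starts Sat (31d) ✓.
Five-Saturday months: March, June, September, December → 4.

4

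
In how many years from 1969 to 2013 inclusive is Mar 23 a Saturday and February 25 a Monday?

Check each year's weekday for Mar 23 and February 25:
  1969: Sun/Tue  1970: Mon/Wed  1971: Tue/Thu  1972: Thu/Fri  1973: Fri/Sun  1974: Sat/Mon ✓  1975: Sun/Tue  1976: Tue/Wed  1977: Wed/Fri  1978: Thu/Sat  1979: Fri/Sun  1980: Sun/Mon  1981: Mon/Wed  1982: Tue/Thu  …(17 more)…  2000: Thu/Fri  2001: Fri/Sun  2002: Sat/Mon ✓  2003: Sun/Tue  2004: Tue/Wed  2005: Wed/Fri  2006: Thu/Sat  2007: Fri/Sun  2008: Sun/Mon  2009: Mon/Wed  2010: Tue/Thu  2011: Wed/Fri  2012: Fri/Sat  2013: Sat/Mon ✓
Both conditions hold in: 1974, 1985, 1991, 2002, 2013 — 5.

5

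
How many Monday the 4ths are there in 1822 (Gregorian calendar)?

3

Check the 4th of each month of 1822: Jan 4: Fri, Feb 4: Mon, Mar 4: Mon, Apr 4: Thu, May 4: Sat, Jun 4: Tue, Jul 4: Thu, Aug 4: Sun, Sep 4: Wed, Oct 4: Fri, Nov 4: Mon, Dec 4: Wed.
Monday occurs in February, March, November — 3 months.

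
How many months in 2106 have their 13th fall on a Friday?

Check the 13th of each month of 2106: Jan 13: Wed, Feb 13: Sat, Mar 13: Sat, Apr 13: Tue, May 13: Thu, Jun 13: Sun, Jul 13: Tue, Aug 13: Fri, Sep 13: Mon, Oct 13: Wed, Nov 13: Sat, Dec 13: Mon.
Friday occurs in August — 1 month.

1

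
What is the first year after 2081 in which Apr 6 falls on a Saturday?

From one year to the next, a fixed date's weekday advances by 1, or by 2 when a Feb 29 lies between the two dates.
2081: April 6 is Sunday.
2082: Monday (+1)
2083: Tuesday (+1)
2084: Thursday (+2)
2085: Friday (+1)
2086: Saturday (+1)
Apr 6 falls on a Saturday in 2086.

2086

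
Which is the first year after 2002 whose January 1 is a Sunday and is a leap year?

2012

Jan 1 advances by 2 weekdays after a leap year and by 1 after a common year.
2002: Jan 1 is Tuesday.
2003: Wednesday
2004: Thursday (leap)
2005: Saturday
2006: Sunday
2007: Monday
2008: Tuesday (leap)
2009: Thursday
2010: Friday
2011: Saturday
2012: Sunday (leap)
2012 begins on a Sunday and is a leap year.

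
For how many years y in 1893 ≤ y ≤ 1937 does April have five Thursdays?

13

April has 30 days; it has five Thursdays when Thursday falls among the first (month-length − 28) days — i.e. when April 1 is one of Thursday/Wednesday.
April 1 by year: 1893:Sat 1894:Sun 1895:Mon 1896:Wed✓ 1897:Thu✓ 1898:Fri 1899:Sat 1900:Sun 1901:Mon 1902:Tue 1903:Wed✓ 1904:Fri 1905:Sat 1906:Sun 1907:Mon …(15 more)… 1923:Sun 1924:Tue 1925:Wed✓ 1926:Thu✓ 1927:Fri 1928:Sun 1929:Mon 1930:Tue 1931:Wed✓ 1932:Fri 1933:Sat 1934:Sun 1935:Mon 1936:Wed✓ 1937:Thu✓
Years with five Thursdays: 1896, 1897, 1903, 1908, 1909, 1914, 1915, 1920, 1925, 1926, 1931, 1936, 1937 → 13.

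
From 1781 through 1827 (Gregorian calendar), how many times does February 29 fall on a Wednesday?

2

Leap years in 1781–1827: 10 of them.
Feb 29 weekday advances by 5 (mod 7) from one leap year to the next four years later (or differs when a century non-leap intervenes).
Leap-day weekdays: 1784:Sun 1788:Fri 1792:Wed✓ 1796:Mon 1804:Wed✓ 1808:Mon 1812:Sat 1816:Thu 1820:Tue 1824:Sun
Wednesday: 1792, 1804 → 2.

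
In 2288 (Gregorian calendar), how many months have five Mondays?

5

A month of length L has five Mondays iff its first Monday is on day ≤ L−28 (so day 1–3 in a 31-day month, 1–2 in a 30-day month, day 1 in a leap February).
Checking each month of 2288: Jan starts Sun (31d) ✓; Feb starts Wed (29d); Mar starts Thu (31d); Apr starts Sun (30d) ✓; May starts Tue (31d); Jun starts Fri (30d); Jul starts Sun (31d) ✓; Aug starts Wed (31d); Sep starts Sat (30d); Oct starts Mon (31d) ✓; Nov starts Thu (30d); Dec starts Sat (31d) ✓.
Five-Monday months: January, April, July, October, December → 5.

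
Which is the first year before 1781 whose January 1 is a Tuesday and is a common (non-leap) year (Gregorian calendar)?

1771

Jan 1 advances by 2 weekdays after a leap year and by 1 after a common year.
1781: Jan 1 is Monday.
1780: Saturday (leap)
1779: Friday
1778: Thursday
1777: Wednesday
1776: Monday (leap)
1775: Sunday
1774: Saturday
1773: Friday
1772: Wednesday (leap)
1771: Tuesday
1771 begins on a Tuesday and is a common year.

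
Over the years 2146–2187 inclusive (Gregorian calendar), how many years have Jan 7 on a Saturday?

Track Jan 7's weekday year by year (advancing +1, or +2 across a Feb 29):
  2146: Fri  2147: Sat (+1) ✓  2148: Sun (+1)  2149: Tue (+2)  2150: Wed (+1)
  2151: Thu (+1)  2152: Fri (+1)  2153: Sun (+2)  2154: Mon (+1)  2155: Tue (+1)
  2156: Wed (+1)  2157: Fri (+2)  2158: Sat (+1) ✓  2159: Sun (+1)  … (14 more years) …
  2174: Fri (+1)  2175: Sat (+1) ✓  2176: Sun (+1)  2177: Tue (+2)  2178: Wed (+1)
  2179: Thu (+1)  2180: Fri (+1)  2181: Sun (+2)  2182: Mon (+1)  2183: Tue (+1)
  2184: Wed (+1)  2185: Fri (+2)  2186: Sat (+1) ✓  2187: Sun (+1)
Saturday years: 2147, 2158, 2164, 2169, 2175, 2186 — 6 in total.

6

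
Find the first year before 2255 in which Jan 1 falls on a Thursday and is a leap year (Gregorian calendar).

Jan 1 advances by 2 weekdays after a leap year and by 1 after a common year.
2255: Jan 1 is Monday.
2254: Sunday
2253: Saturday
2252: Thursday (leap)
2252 begins on a Thursday and is a leap year.

2252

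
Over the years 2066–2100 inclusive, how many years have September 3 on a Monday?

Track September 3's weekday year by year (advancing +1, or +2 across a Feb 29):
  2066: Fri  2067: Sat (+1)  2068: Mon (+2) ✓  2069: Tue (+1)  2070: Wed (+1)
  2071: Thu (+1)  2072: Sat (+2)  2073: Sun (+1)  2074: Mon (+1) ✓  2075: Tue (+1)
  2076: Thu (+2)  2077: Fri (+1)  2078: Sat (+1)  2079: Sun (+1)  … (7 more years) …
  2087: Wed (+1)  2088: Fri (+2)  2089: Sat (+1)  2090: Sun (+1)  2091: Mon (+1) ✓
  2092: Wed (+2)  2093: Thu (+1)  2094: Fri (+1)  2095: Sat (+1)  2096: Mon (+2) ✓
  2097: Tue (+1)  2098: Wed (+1)  2099: Thu (+1)  2100: Fri (+1)
Monday years: 2068, 2074, 2085, 2091, 2096 — 5 in total.

5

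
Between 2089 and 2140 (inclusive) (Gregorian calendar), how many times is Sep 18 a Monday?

Track Sep 18's weekday year by year (advancing +1, or +2 across a Feb 29):
  2089: Sun  2090: Mon (+1) ✓  2091: Tue (+1)  2092: Thu (+2)  2093: Fri (+1)
  2094: Sat (+1)  2095: Sun (+1)  2096: Tue (+2)  2097: Wed (+1)  2098: Thu (+1)
  2099: Fri (+1)  2100: Sat (+1)  2101: Sun (+1)  2102: Mon (+1) ✓  … (24 more years) …
  2127: Thu (+1)  2128: Sat (+2)  2129: Sun (+1)  2130: Mon (+1) ✓  2131: Tue (+1)
  2132: Thu (+2)  2133: Fri (+1)  2134: Sat (+1)  2135: Sun (+1)  2136: Tue (+2)
  2137: Wed (+1)  2138: Thu (+1)  2139: Fri (+1)  2140: Sun (+2)
Monday years: 2090, 2102, 2113, 2119, 2124, 2130 — 6 in total.

6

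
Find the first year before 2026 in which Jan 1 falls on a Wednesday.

2025

Jan 1 advances by 2 weekdays after a leap year and by 1 after a common year.
2026: Jan 1 is Thursday.
2025: Wednesday
2025 begins on a Wednesday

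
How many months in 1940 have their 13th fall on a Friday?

2

Check the 13th of each month of 1940: Jan 13: Sat, Feb 13: Tue, Mar 13: Wed, Apr 13: Sat, May 13: Mon, Jun 13: Thu, Jul 13: Sat, Aug 13: Tue, Sep 13: Fri, Oct 13: Sun, Nov 13: Wed, Dec 13: Fri.
Friday occurs in September, December — 2 months.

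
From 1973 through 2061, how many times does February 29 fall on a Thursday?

Leap years in 1973–2061: 22 of them.
Feb 29 weekday advances by 5 (mod 7) from one leap year to the next four years later (or differs when a century non-leap intervenes).
Leap-day weekdays: 1976:Sun 1980:Fri 1984:Wed 1988:Mon 1992:Sat 1996:Thu✓ 2000:Tue 2004:Sun 2008:Fri 2012:Wed 2016:Mon 2020:Sat 2024:Thu✓ 2028:Tue 2032:Sun 2036:Fri 2040:Wed 2044:Mon 2048:Sat 2052:Thu✓ 2056:Tue 2060:Sun
Thursday: 1996, 2024, 2052 → 3.

3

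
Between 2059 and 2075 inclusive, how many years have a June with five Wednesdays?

June has 30 days; it has five Wednesdays when Wednesday falls among the first (month-length − 28) days — i.e. when June 1 is one of Wednesday/Tuesday.
June 1 by year: 2059:Sun 2060:Tue✓ 2061:Wed✓ 2062:Thu 2063:Fri 2064:Sun 2065:Mon 2066:Tue✓ 2067:Wed✓ 2068:Fri 2069:Sat 2070:Sun 2071:Mon 2072:Wed✓ 2073:Thu 2074:Fri 2075:Sat
Years with five Wednesdays: 2060, 2061, 2066, 2067, 2072 → 5.

5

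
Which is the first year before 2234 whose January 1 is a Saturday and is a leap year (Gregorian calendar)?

2220

Jan 1 advances by 2 weekdays after a leap year and by 1 after a common year.
2234: Jan 1 is Wednesday.
2233: Tuesday
2232: Sunday (leap)
2231: Saturday
2230: Friday
2229: Thursday
2228: Tuesday (leap)
2227: Monday
2226: Sunday
2225: Saturday
2224: Thursday (leap)
2223: Wednesday
2222: Tuesday
2221: Monday
2220: Saturday (leap)
2220 begins on a Saturday and is a leap year.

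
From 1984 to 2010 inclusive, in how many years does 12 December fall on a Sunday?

Track 12 December's weekday year by year (advancing +1, or +2 across a Feb 29):
  1984: Wed  1985: Thu (+1)  1986: Fri (+1)  1987: Sat (+1)  1988: Mon (+2)
  1989: Tue (+1)  1990: Wed (+1)  1991: Thu (+1)  1992: Sat (+2)  1993: Sun (+1) ✓
  1994: Mon (+1)  1995: Tue (+1)  1996: Thu (+2)  1997: Fri (+1)  1998: Sat (+1)
  1999: Sun (+1) ✓  2000: Tue (+2)  2001: Wed (+1)  2002: Thu (+1)  2003: Fri (+1)
  2004: Sun (+2) ✓  2005: Mon (+1)  2006: Tue (+1)  2007: Wed (+1)  2008: Fri (+2)
  2009: Sat (+1)  2010: Sun (+1) ✓
Sunday years: 1993, 1999, 2004, 2010 — 4 in total.

4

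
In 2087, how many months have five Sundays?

4

A month of length L has five Sundays iff its first Sunday is on day ≤ L−28 (so day 1–3 in a 31-day month, 1–2 in a 30-day month, day 1 in a leap February).
Checking each month of 2087: Jan starts Wed (31d); Feb starts Sat (28d); Mar starts Sat (31d) ✓; Apr starts Tue (30d); May starts Thu (31d); Jun starts Sun (30d) ✓; Jul starts Tue (31d); Aug starts Fri (31d) ✓; Sep starts Mon (30d); Oct starts Wed (31d); Nov starts Sat (30d) ✓; Dec starts Mon (31d).
Five-Sunday months: March, June, August, November → 4.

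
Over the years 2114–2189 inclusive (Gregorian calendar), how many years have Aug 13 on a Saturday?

Track Aug 13's weekday year by year (advancing +1, or +2 across a Feb 29):
  2114: Mon  2115: Tue (+1)  2116: Thu (+2)  2117: Fri (+1)  2118: Sat (+1) ✓
  2119: Sun (+1)  2120: Tue (+2)  2121: Wed (+1)  2122: Thu (+1)  2123: Fri (+1)
  2124: Sun (+2)  2125: Mon (+1)  2126: Tue (+1)  2127: Wed (+1)  … (48 more years) …
  2176: Tue (+2)  2177: Wed (+1)  2178: Thu (+1)  2179: Fri (+1)  2180: Sun (+2)
  2181: Mon (+1)  2182: Tue (+1)  2183: Wed (+1)  2184: Fri (+2)  2185: Sat (+1) ✓
  2186: Sun (+1)  2187: Mon (+1)  2188: Wed (+2)  2189: Thu (+1)
Saturday years: 2118, 2129, 2135, 2140, 2146, 2157, 2163, 2168, 2174, 2185 — 10 in total.

10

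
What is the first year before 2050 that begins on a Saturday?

Jan 1 advances by 2 weekdays after a leap year and by 1 after a common year.
2050: Jan 1 is Saturday.
2049: Friday
2048: Wednesday (leap)
2047: Tuesday
2046: Monday
2045: Sunday
2044: Friday (leap)
2043: Thursday
2042: Wednesday
2041: Tuesday
2040: Sunday (leap)
2039: Saturday
2039 begins on a Saturday

2039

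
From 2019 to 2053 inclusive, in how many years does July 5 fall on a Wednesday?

Track July 5's weekday year by year (advancing +1, or +2 across a Feb 29):
  2019: Fri  2020: Sun (+2)  2021: Mon (+1)  2022: Tue (+1)  2023: Wed (+1) ✓
  2024: Fri (+2)  2025: Sat (+1)  2026: Sun (+1)  2027: Mon (+1)  2028: Wed (+2) ✓
  2029: Thu (+1)  2030: Fri (+1)  2031: Sat (+1)  2032: Mon (+2)  … (7 more years) …
  2040: Thu (+2)  2041: Fri (+1)  2042: Sat (+1)  2043: Sun (+1)  2044: Tue (+2)
  2045: Wed (+1) ✓  2046: Thu (+1)  2047: Fri (+1)  2048: Sun (+2)  2049: Mon (+1)
  2050: Tue (+1)  2051: Wed (+1) ✓  2052: Fri (+2)  2053: Sat (+1)
Wednesday years: 2023, 2028, 2034, 2045, 2051 — 5 in total.

5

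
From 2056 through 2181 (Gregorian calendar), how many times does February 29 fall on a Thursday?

4

Leap years in 2056–2181: 31 of them.
Feb 29 weekday advances by 5 (mod 7) from one leap year to the next four years later (or differs when a century non-leap intervenes).
Leap-day weekdays: 2056:Tue 2060:Sun 2064:Fri 2068:Wed 2072:Mon 2076:Sat 2080:Thu✓ 2084:Tue 2088:Sun 2092:Fri 2096:Wed 2104:Fri 2108:Wed …(5 more)… 2132:Fri 2136:Wed 2140:Mon 2144:Sat 2148:Thu✓ 2152:Tue 2156:Sun 2160:Fri 2164:Wed 2168:Mon 2172:Sat 2176:Thu✓ 2180:Tue
Thursday: 2080, 2120, 2148, 2176 → 4.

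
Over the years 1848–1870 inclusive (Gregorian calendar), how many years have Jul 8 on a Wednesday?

Track Jul 8's weekday year by year (advancing +1, or +2 across a Feb 29):
  1848: Sat  1849: Sun (+1)  1850: Mon (+1)  1851: Tue (+1)  1852: Thu (+2)
  1853: Fri (+1)  1854: Sat (+1)  1855: Sun (+1)  1856: Tue (+2)  1857: Wed (+1) ✓
  1858: Thu (+1)  1859: Fri (+1)  1860: Sun (+2)  1861: Mon (+1)  1862: Tue (+1)
  1863: Wed (+1) ✓  1864: Fri (+2)  1865: Sat (+1)  1866: Sun (+1)  1867: Mon (+1)
  1868: Wed (+2) ✓  1869: Thu (+1)  1870: Fri (+1)
Wednesday years: 1857, 1863, 1868 — 3 in total.

3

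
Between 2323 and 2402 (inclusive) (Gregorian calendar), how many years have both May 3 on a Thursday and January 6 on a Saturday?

Check each year's weekday for May 3 and January 6:
  2323: Thu/Sat ✓  2324: Sat/Sun  2325: Sun/Tue  2326: Mon/Wed  2327: Tue/Thu  2328: Thu/Fri  2329: Fri/Sun  2330: Sat/Mon  2331: Sun/Tue  2332: Tue/Wed  2333: Wed/Fri  2334: Thu/Sat ✓  2335: Fri/Sun  2336: Sun/Mon  …(52 more)…  2389: Wed/Fri  2390: Thu/Sat ✓  2391: Fri/Sun  2392: Sun/Mon  2393: Mon/Wed  2394: Tue/Thu  2395: Wed/Fri  2396: Fri/Sat  2397: Sat/Mon  2398: Sun/Tue  2399: Mon/Wed  2400: Wed/Thu  2401: Thu/Sat ✓  2402: Fri/Sun
Both conditions hold in: 2323, 2334, 2345, 2351, 2362, 2373, 2379, 2390, 2401 — 9.

9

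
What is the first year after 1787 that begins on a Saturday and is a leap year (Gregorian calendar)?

1820

Jan 1 advances by 2 weekdays after a leap year and by 1 after a common year.
1787: Jan 1 is Monday.
1788: Tuesday (leap)
1789: Thursday
1790: Friday
1791: Saturday
1792: Sunday (leap)
1793: Tuesday
1794: Wednesday
1795: Thursday
1796: Friday (leap)
1797: Sunday
1798: Monday
1799: Tuesday
1800: Wednesday
1801: Thursday
1802: Friday
1803: Saturday
1804: Sunday (leap)
1805: Tuesday
1806: Wednesday
1807: Thursday
1808: Friday (leap)
1809: Sunday
1810: Monday
1811: Tuesday
1812: Wednesday (leap)
1813: Friday
1814: Saturday
1815: Sunday
1816: Monday (leap)
1817: Wednesday
1818: Thursday
1819: Friday
1820: Saturday (leap)
1820 begins on a Saturday and is a leap year.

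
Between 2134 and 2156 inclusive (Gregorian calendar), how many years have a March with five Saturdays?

March has 31 days; it has five Saturdays when Saturday falls among the first (month-length − 28) days — i.e. when March 1 is one of Saturday/Friday/Thursday.
March 1 by year: 2134:Mon 2135:Tue 2136:Thu✓ 2137:Fri✓ 2138:Sat✓ 2139:Sun 2140:Tue 2141:Wed 2142:Thu✓ 2143:Fri✓ 2144:Sun 2145:Mon 2146:Tue 2147:Wed 2148:Fri✓ 2149:Sat✓ 2150:Sun 2151:Mon 2152:Wed 2153:Thu✓ 2154:Fri✓ 2155:Sat✓ 2156:Mon
Years with five Saturdays: 2136, 2137, 2138, 2142, 2143, 2148, 2149, 2153, 2154, 2155 → 10.

10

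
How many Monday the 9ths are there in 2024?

Check the 9th of each month of 2024: Jan 9: Tue, Feb 9: Fri, Mar 9: Sat, Apr 9: Tue, May 9: Thu, Jun 9: Sun, Jul 9: Tue, Aug 9: Fri, Sep 9: Mon, Oct 9: Wed, Nov 9: Sat, Dec 9: Mon.
Monday occurs in September, December — 2 months.

2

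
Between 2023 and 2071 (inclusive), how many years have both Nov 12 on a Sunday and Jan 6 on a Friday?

Check each year's weekday for Nov 12 and Jan 6:
  2023: Sun/Fri ✓  2024: Tue/Sat  2025: Wed/Mon  2026: Thu/Tue  2027: Fri/Wed  2028: Sun/Thu  2029: Mon/Sat  2030: Tue/Sun  2031: Wed/Mon  2032: Fri/Tue  2033: Sat/Thu  2034: Sun/Fri ✓  2035: Mon/Sat  2036: Wed/Sun  …(21 more)…  2058: Tue/Sun  2059: Wed/Mon  2060: Fri/Tue  2061: Sat/Thu  2062: Sun/Fri ✓  2063: Mon/Sat  2064: Wed/Sun  2065: Thu/Tue  2066: Fri/Wed  2067: Sat/Thu  2068: Mon/Fri  2069: Tue/Sun  2070: Wed/Mon  2071: Thu/Tue
Both conditions hold in: 2023, 2034, 2045, 2051, 2062 — 5.

5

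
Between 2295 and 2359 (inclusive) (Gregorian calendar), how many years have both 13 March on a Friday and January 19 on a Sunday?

3

Check each year's weekday for 13 March and January 19:
  2295: Wed/Sat  2296: Fri/Sun ✓  2297: Sat/Tue  2298: Sun/Wed  2299: Mon/Thu  2300: Tue/Fri  2301: Wed/Sat  2302: Thu/Sun  2303: Fri/Mon  2304: Sun/Tue  2305: Mon/Thu  2306: Tue/Fri  2307: Wed/Sat  2308: Fri/Sun ✓  …(37 more)…  2346: Wed/Sat  2347: Thu/Sun  2348: Sat/Mon  2349: Sun/Wed  2350: Mon/Thu  2351: Tue/Fri  2352: Thu/Sat  2353: Fri/Mon  2354: Sat/Tue  2355: Sun/Wed  2356: Tue/Thu  2357: Wed/Sat  2358: Thu/Sun  2359: Fri/Mon
Both conditions hold in: 2296, 2308, 2336 — 3.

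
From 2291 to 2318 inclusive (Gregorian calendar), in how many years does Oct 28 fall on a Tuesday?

Track Oct 28's weekday year by year (advancing +1, or +2 across a Feb 29):
  2291: Wed  2292: Fri (+2)  2293: Sat (+1)  2294: Sun (+1)  2295: Mon (+1)
  2296: Wed (+2)  2297: Thu (+1)  2298: Fri (+1)  2299: Sat (+1)  2300: Sun (+1)
  2301: Mon (+1)  2302: Tue (+1) ✓  2303: Wed (+1)  2304: Fri (+2)  2305: Sat (+1)
  2306: Sun (+1)  2307: Mon (+1)  2308: Wed (+2)  2309: Thu (+1)  2310: Fri (+1)
  2311: Sat (+1)  2312: Mon (+2)  2313: Tue (+1) ✓  2314: Wed (+1)  2315: Thu (+1)
  2316: Sat (+2)  2317: Sun (+1)  2318: Mon (+1)
Tuesday years: 2302, 2313 — 2 in total.

2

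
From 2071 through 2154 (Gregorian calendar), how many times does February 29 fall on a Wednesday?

3

Leap years in 2071–2154: 20 of them.
Feb 29 weekday advances by 5 (mod 7) from one leap year to the next four years later (or differs when a century non-leap intervenes).
Leap-day weekdays: 2072:Mon 2076:Sat 2080:Thu 2084:Tue 2088:Sun 2092:Fri 2096:Wed✓ 2104:Fri 2108:Wed✓ 2112:Mon 2116:Sat 2120:Thu 2124:Tue 2128:Sun 2132:Fri 2136:Wed✓ 2140:Mon 2144:Sat 2148:Thu 2152:Tue
Wednesday: 2096, 2108, 2136 → 3.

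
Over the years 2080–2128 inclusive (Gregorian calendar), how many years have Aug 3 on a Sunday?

8

Track Aug 3's weekday year by year (advancing +1, or +2 across a Feb 29):
  2080: Sat  2081: Sun (+1) ✓  2082: Mon (+1)  2083: Tue (+1)  2084: Thu (+2)
  2085: Fri (+1)  2086: Sat (+1)  2087: Sun (+1) ✓  2088: Tue (+2)  2089: Wed (+1)
  2090: Thu (+1)  2091: Fri (+1)  2092: Sun (+2) ✓  2093: Mon (+1)  … (21 more years) …
  2115: Sat (+1)  2116: Mon (+2)  2117: Tue (+1)  2118: Wed (+1)  2119: Thu (+1)
  2120: Sat (+2)  2121: Sun (+1) ✓  2122: Mon (+1)  2123: Tue (+1)  2124: Thu (+2)
  2125: Fri (+1)  2126: Sat (+1)  2127: Sun (+1) ✓  2128: Tue (+2)
Sunday years: 2081, 2087, 2092, 2098, 2104, 2110, 2121, 2127 — 8 in total.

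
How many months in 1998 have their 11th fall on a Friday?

Check the 11th of each month of 1998: Jan 11: Sun, Feb 11: Wed, Mar 11: Wed, Apr 11: Sat, May 11: Mon, Jun 11: Thu, Jul 11: Sat, Aug 11: Tue, Sep 11: Fri, Oct 11: Sun, Nov 11: Wed, Dec 11: Fri.
Friday occurs in September, December — 2 months.

2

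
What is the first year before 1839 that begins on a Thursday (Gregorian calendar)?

1835

Jan 1 advances by 2 weekdays after a leap year and by 1 after a common year.
1839: Jan 1 is Tuesday.
1838: Monday
1837: Sunday
1836: Friday (leap)
1835: Thursday
1835 begins on a Thursday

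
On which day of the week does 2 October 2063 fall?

Tuesday

January 1, 2063 is a Monday.
October 2 is day 275 of the year, i.e. 274 days after Jan 1.
274 mod 7 = 1, so advance 1 weekday from Monday: Tuesday.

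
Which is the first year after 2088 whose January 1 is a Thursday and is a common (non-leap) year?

Jan 1 advances by 2 weekdays after a leap year and by 1 after a common year.
2088: Jan 1 is Thursday (leap).
2089: Saturday
2090: Sunday
2091: Monday
2092: Tuesday (leap)
2093: Thursday
2093 begins on a Thursday and is a common year.

2093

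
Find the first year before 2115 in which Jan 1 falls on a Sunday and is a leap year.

Jan 1 advances by 2 weekdays after a leap year and by 1 after a common year.
2115: Jan 1 is Tuesday.
2114: Monday
2113: Sunday
2112: Friday (leap)
2111: Thursday
2110: Wednesday
2109: Tuesday
2108: Sunday (leap)
2108 begins on a Sunday and is a leap year.

2108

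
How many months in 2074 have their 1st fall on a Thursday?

3

Check the 1st of each month of 2074: Jan 1: Mon, Feb 1: Thu, Mar 1: Thu, Apr 1: Sun, May 1: Tue, Jun 1: Fri, Jul 1: Sun, Aug 1: Wed, Sep 1: Sat, Oct 1: Mon, Nov 1: Thu, Dec 1: Sat.
Thursday occurs in February, March, November — 3 months.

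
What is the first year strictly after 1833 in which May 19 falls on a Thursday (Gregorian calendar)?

From one year to the next, a fixed date's weekday advances by 1, or by 2 when a Feb 29 lies between the two dates.
1833: May 19 is Sunday.
1834: Monday (+1)
1835: Tuesday (+1)
1836: Thursday (+2)
May 19 falls on a Thursday in 1836.

1836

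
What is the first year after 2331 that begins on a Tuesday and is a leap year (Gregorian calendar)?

Jan 1 advances by 2 weekdays after a leap year and by 1 after a common year.
2331: Jan 1 is Thursday.
2332: Friday (leap)
2333: Sunday
2334: Monday
2335: Tuesday
2336: Wednesday (leap)
2337: Friday
2338: Saturday
2339: Sunday
2340: Monday (leap)
2341: Wednesday
2342: Thursday
2343: Friday
2344: Saturday (leap)
2345: Monday
2346: Tuesday
2347: Wednesday
2348: Thursday (leap)
2349: Saturday
2350: Sunday
2351: Monday
2352: Tuesday (leap)
2352 begins on a Tuesday and is a leap year.

2352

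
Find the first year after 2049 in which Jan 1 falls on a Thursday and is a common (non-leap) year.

Jan 1 advances by 2 weekdays after a leap year and by 1 after a common year.
2049: Jan 1 is Friday.
2050: Saturday
2051: Sunday
2052: Monday (leap)
2053: Wednesday
2054: Thursday
2054 begins on a Thursday and is a common year.

2054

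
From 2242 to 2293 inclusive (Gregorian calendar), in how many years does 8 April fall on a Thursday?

7

Track 8 April's weekday year by year (advancing +1, or +2 across a Feb 29):
  2242: Fri  2243: Sat (+1)  2244: Mon (+2)  2245: Tue (+1)  2246: Wed (+1)
  2247: Thu (+1) ✓  2248: Sat (+2)  2249: Sun (+1)  2250: Mon (+1)  2251: Tue (+1)
  2252: Thu (+2) ✓  2253: Fri (+1)  2254: Sat (+1)  2255: Sun (+1)  … (24 more years) …
  2280: Thu (+2) ✓  2281: Fri (+1)  2282: Sat (+1)  2283: Sun (+1)  2284: Tue (+2)
  2285: Wed (+1)  2286: Thu (+1) ✓  2287: Fri (+1)  2288: Sun (+2)  2289: Mon (+1)
  2290: Tue (+1)  2291: Wed (+1)  2292: Fri (+2)  2293: Sat (+1)
Thursday years: 2247, 2252, 2258, 2269, 2275, 2280, 2286 — 7 in total.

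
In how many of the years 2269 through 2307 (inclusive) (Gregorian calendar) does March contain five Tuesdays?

16

March has 31 days; it has five Tuesdays when Tuesday falls among the first (month-length − 28) days — i.e. when March 1 is one of Tuesday/Monday/Sunday.
March 1 by year: 2269:Mon✓ 2270:Tue✓ 2271:Wed 2272:Fri 2273:Sat 2274:Sun✓ 2275:Mon✓ 2276:Wed 2277:Thu 2278:Fri 2279:Sat 2280:Mon✓ 2281:Tue✓ 2282:Wed 2283:Thu …(9 more)… 2293:Wed 2294:Thu 2295:Fri 2296:Sun✓ 2297:Mon✓ 2298:Tue✓ 2299:Wed 2300:Thu 2301:Fri 2302:Sat 2303:Sun✓ 2304:Tue✓ 2305:Wed 2306:Thu 2307:Fri
Years with five Tuesdays: 2269, 2270, 2274, 2275, 2280, 2281, 2285, 2286, 2287, 2291, 2292, 2296, 2297, 2298, 2303, 2304 → 16.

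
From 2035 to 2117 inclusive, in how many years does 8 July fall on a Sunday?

13

Track 8 July's weekday year by year (advancing +1, or +2 across a Feb 29):
  2035: Sun ✓  2036: Tue (+2)  2037: Wed (+1)  2038: Thu (+1)  2039: Fri (+1)
  2040: Sun (+2) ✓  2041: Mon (+1)  2042: Tue (+1)  2043: Wed (+1)  2044: Fri (+2)
  2045: Sat (+1)  2046: Sun (+1) ✓  2047: Mon (+1)  2048: Wed (+2)  … (55 more years) …
  2104: Tue (+2)  2105: Wed (+1)  2106: Thu (+1)  2107: Fri (+1)  2108: Sun (+2) ✓
  2109: Mon (+1)  2110: Tue (+1)  2111: Wed (+1)  2112: Fri (+2)  2113: Sat (+1)
  2114: Sun (+1) ✓  2115: Mon (+1)  2116: Wed (+2)  2117: Thu (+1)
Sunday years: 2035, 2040, 2046, 2057, 2063, 2068, 2074, 2085, 2091, 2096, 2103, 2108, 2114 — 13 in total.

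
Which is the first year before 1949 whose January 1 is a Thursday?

Jan 1 advances by 2 weekdays after a leap year and by 1 after a common year.
1949: Jan 1 is Saturday.
1948: Thursday (leap)
1948 begins on a Thursday

1948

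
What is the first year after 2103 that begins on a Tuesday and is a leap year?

Jan 1 advances by 2 weekdays after a leap year and by 1 after a common year.
2103: Jan 1 is Monday.
2104: Tuesday (leap)
2104 begins on a Tuesday and is a leap year.

2104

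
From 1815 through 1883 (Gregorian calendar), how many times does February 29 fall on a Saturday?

Leap years in 1815–1883: 17 of them.
Feb 29 weekday advances by 5 (mod 7) from one leap year to the next four years later (or differs when a century non-leap intervenes).
Leap-day weekdays: 1816:Thu 1820:Tue 1824:Sun 1828:Fri 1832:Wed 1836:Mon 1840:Sat✓ 1844:Thu 1848:Tue 1852:Sun 1856:Fri 1860:Wed 1864:Mon 1868:Sat✓ 1872:Thu 1876:Tue 1880:Sun
Saturday: 1840, 1868 → 2.

2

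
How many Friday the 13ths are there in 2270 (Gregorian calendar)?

Check the 13th of each month of 2270: Jan 13: Thu, Feb 13: Sun, Mar 13: Sun, Apr 13: Wed, May 13: Fri, Jun 13: Mon, Jul 13: Wed, Aug 13: Sat, Sep 13: Tue, Oct 13: Thu, Nov 13: Sun, Dec 13: Tue.
Friday occurs in May — 1 month.

1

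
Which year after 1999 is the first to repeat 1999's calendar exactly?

Two years share a calendar iff Jan 1 falls on the same weekday and both are leap or both are common. 1999: Jan 1 is Friday, common year.
2000: Jan 1 Saturday, leap
2001: Jan 1 Monday, common
2002: Jan 1 Tuesday, common
2003: Jan 1 Wednesday, common
2004: Jan 1 Thursday, leap
2005: Jan 1 Saturday, common
2006: Jan 1 Sunday, common
2007: Jan 1 Monday, common
2008: Jan 1 Tuesday, leap
2009: Jan 1 Thursday, common
2010: Jan 1 Friday, common
2010 matches on both conditions.

2010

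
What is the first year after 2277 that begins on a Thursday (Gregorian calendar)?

Jan 1 advances by 2 weekdays after a leap year and by 1 after a common year.
2277: Jan 1 is Monday.
2278: Tuesday
2279: Wednesday
2280: Thursday (leap)
2280 begins on a Thursday

2280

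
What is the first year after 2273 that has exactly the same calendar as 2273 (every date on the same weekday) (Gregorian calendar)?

2279

Two years share a calendar iff Jan 1 falls on the same weekday and both are leap or both are common. 2273: Jan 1 is Wednesday, common year.
2274: Jan 1 Thursday, common
2275: Jan 1 Friday, common
2276: Jan 1 Saturday, leap
2277: Jan 1 Monday, common
2278: Jan 1 Tuesday, common
2279: Jan 1 Wednesday, common
2279 matches on both conditions.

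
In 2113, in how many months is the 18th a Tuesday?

2

Check the 18th of each month of 2113: Jan 18: Wed, Feb 18: Sat, Mar 18: Sat, Apr 18: Tue, May 18: Thu, Jun 18: Sun, Jul 18: Tue, Aug 18: Fri, Sep 18: Mon, Oct 18: Wed, Nov 18: Sat, Dec 18: Mon.
Tuesday occurs in April, July — 2 months.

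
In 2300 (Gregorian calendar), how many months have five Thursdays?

4

A month of length L has five Thursdays iff its first Thursday is on day ≤ L−28 (so day 1–3 in a 31-day month, 1–2 in a 30-day month, day 1 in a leap February).
Checking each month of 2300: Jan starts Mon (31d); Feb starts Thu (28d); Mar starts Thu (31d) ✓; Apr starts Sun (30d); May starts Tue (31d) ✓; Jun starts Fri (30d); Jul starts Sun (31d); Aug starts Wed (31d) ✓; Sep starts Sat (30d); Oct starts Mon (31d); Nov starts Thu (30d) ✓; Dec starts Sat (31d).
Five-Thursday months: March, May, August, November → 4.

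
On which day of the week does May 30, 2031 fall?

January 1, 2031 is a Wednesday.
May 30 is day 150 of the year, i.e. 149 days after Jan 1.
149 mod 7 = 2, so advance 2 weekdays from Wednesday: Friday.

Friday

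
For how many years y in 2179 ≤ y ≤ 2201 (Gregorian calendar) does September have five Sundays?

7

September has 30 days; it has five Sundays when Sunday falls among the first (month-length − 28) days — i.e. when September 1 is one of Sunday/Saturday.
September 1 by year: 2179:Wed 2180:Fri 2181:Sat✓ 2182:Sun✓ 2183:Mon 2184:Wed 2185:Thu 2186:Fri 2187:Sat✓ 2188:Mon 2189:Tue 2190:Wed 2191:Thu 2192:Sat✓ 2193:Sun✓ 2194:Mon 2195:Tue 2196:Thu 2197:Fri 2198:Sat✓ 2199:Sun✓ 2200:Mon 2201:Tue
Years with five Sundays: 2181, 2182, 2187, 2192, 2193, 2198, 2199 → 7.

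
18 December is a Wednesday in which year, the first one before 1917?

From one year to the next, a fixed date's weekday advances by 1, or by 2 when a Feb 29 lies between the two dates.
1917: December 18 is Tuesday.
1916: Monday (−1)
1915: Saturday (−2)
1914: Friday (−1)
1913: Thursday (−1)
1912: Wednesday (−1)
18 December falls on a Wednesday in 1912.

1912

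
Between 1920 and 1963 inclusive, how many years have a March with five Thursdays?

March has 31 days; it has five Thursdays when Thursday falls among the first (month-length − 28) days — i.e. when March 1 is one of Thursday/Wednesday/Tuesday.
March 1 by year: 1920:Mon 1921:Tue✓ 1922:Wed✓ 1923:Thu✓ 1924:Sat 1925:Sun 1926:Mon 1927:Tue✓ 1928:Thu✓ 1929:Fri 1930:Sat 1931:Sun 1932:Tue✓ 1933:Wed✓ 1934:Thu✓ …(14 more)… 1949:Tue✓ 1950:Wed✓ 1951:Thu✓ 1952:Sat 1953:Sun 1954:Mon 1955:Tue✓ 1956:Thu✓ 1957:Fri 1958:Sat 1959:Sun 1960:Tue✓ 1961:Wed✓ 1962:Thu✓ 1963:Fri
Years with five Thursdays: 1921, 1922, 1923, 1927, 1928, 1932, 1933, 1934, 1938, 1939, 1944, 1945, 1949, 1950, 1951, 1955, 1956, 1960, 1961, 1962 → 20.

20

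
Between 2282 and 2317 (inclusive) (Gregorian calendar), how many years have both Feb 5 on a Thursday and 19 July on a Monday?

0

Check each year's weekday for Feb 5 and 19 July:
  2282: Sun/Wed  2283: Mon/Thu  2284: Tue/Sat  2285: Thu/Sun  2286: Fri/Mon  2287: Sat/Tue  2288: Sun/Thu  2289: Tue/Fri  2290: Wed/Sat  2291: Thu/Sun  2292: Fri/Tue  2293: Sun/Wed  2294: Mon/Thu  2295: Tue/Fri  …(8 more)…  2304: Fri/Tue  2305: Sun/Wed  2306: Mon/Thu  2307: Tue/Fri  2308: Wed/Sun  2309: Fri/Mon  2310: Sat/Tue  2311: Sun/Wed  2312: Mon/Fri  2313: Wed/Sat  2314: Thu/Sun  2315: Fri/Mon  2316: Sat/Wed  2317: Mon/Thu
Both conditions hold in: no year — 0.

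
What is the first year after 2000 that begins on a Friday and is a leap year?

2016

Jan 1 advances by 2 weekdays after a leap year and by 1 after a common year.
2000: Jan 1 is Saturday (leap).
2001: Monday
2002: Tuesday
2003: Wednesday
2004: Thursday (leap)
2005: Saturday
2006: Sunday
2007: Monday
2008: Tuesday (leap)
2009: Thursday
2010: Friday
2011: Saturday
2012: Sunday (leap)
2013: Tuesday
2014: Wednesday
2015: Thursday
2016: Friday (leap)
2016 begins on a Friday and is a leap year.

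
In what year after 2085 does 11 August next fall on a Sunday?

From one year to the next, a fixed date's weekday advances by 1, or by 2 when a Feb 29 lies between the two dates.
2085: August 11 is Saturday.
2086: Sunday (+1)
11 August falls on a Sunday in 2086.

2086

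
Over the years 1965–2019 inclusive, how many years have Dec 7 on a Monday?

7

Track Dec 7's weekday year by year (advancing +1, or +2 across a Feb 29):
  1965: Tue  1966: Wed (+1)  1967: Thu (+1)  1968: Sat (+2)  1969: Sun (+1)
  1970: Mon (+1) ✓  1971: Tue (+1)  1972: Thu (+2)  1973: Fri (+1)  1974: Sat (+1)
  1975: Sun (+1)  1976: Tue (+2)  1977: Wed (+1)  1978: Thu (+1)  … (27 more years) …
  2006: Thu (+1)  2007: Fri (+1)  2008: Sun (+2)  2009: Mon (+1) ✓  2010: Tue (+1)
  2011: Wed (+1)  2012: Fri (+2)  2013: Sat (+1)  2014: Sun (+1)  2015: Mon (+1) ✓
  2016: Wed (+2)  2017: Thu (+1)  2018: Fri (+1)  2019: Sat (+1)
Monday years: 1970, 1981, 1987, 1992, 1998, 2009, 2015 — 7 in total.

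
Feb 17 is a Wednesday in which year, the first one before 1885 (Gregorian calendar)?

1875

From one year to the next, a fixed date's weekday advances by 1, or by 2 when a Feb 29 lies between the two dates.
1885: February 17 is Tuesday.
1884: Sunday (−2)
1883: Saturday (−1)
1882: Friday (−1)
1881: Thursday (−1)
1880: Tuesday (−2)
1879: Monday (−1)
1878: Sunday (−1)
1877: Saturday (−1)
1876: Thursday (−2)
1875: Wednesday (−1)
Feb 17 falls on a Wednesday in 1875.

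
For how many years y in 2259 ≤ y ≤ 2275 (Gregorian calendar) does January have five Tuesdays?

7

January has 31 days; it has five Tuesdays when Tuesday falls among the first (month-length − 28) days — i.e. when January 1 is one of Tuesday/Monday/Sunday.
January 1 by year: 2259:Sat 2260:Sun✓ 2261:Tue✓ 2262:Wed 2263:Thu 2264:Fri 2265:Sun✓ 2266:Mon✓ 2267:Tue✓ 2268:Wed 2269:Fri 2270:Sat 2271:Sun✓ 2272:Mon✓ 2273:Wed 2274:Thu 2275:Fri
Years with five Tuesdays: 2260, 2261, 2265, 2266, 2267, 2271, 2272 → 7.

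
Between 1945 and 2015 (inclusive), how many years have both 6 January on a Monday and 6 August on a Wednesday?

Check each year's weekday for 6 January and 6 August:
  1945: Sat/Mon  1946: Sun/Tue  1947: Mon/Wed ✓  1948: Tue/Fri  1949: Thu/Sat  1950: Fri/Sun  1951: Sat/Mon  1952: Sun/Wed  1953: Tue/Thu  1954: Wed/Fri  1955: Thu/Sat  1956: Fri/Mon  1957: Sun/Tue  1958: Mon/Wed ✓  …(43 more)…  2002: Sun/Tue  2003: Mon/Wed ✓  2004: Tue/Fri  2005: Thu/Sat  2006: Fri/Sun  2007: Sat/Mon  2008: Sun/Wed  2009: Tue/Thu  2010: Wed/Fri  2011: Thu/Sat  2012: Fri/Mon  2013: Sun/Tue  2014: Mon/Wed ✓  2015: Tue/Thu
Both conditions hold in: 1947, 1958, 1969, 1975, 1986, 1997, 2003, 2014 — 8.

8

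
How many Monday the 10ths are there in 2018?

2

Check the 10th of each month of 2018: Jan 10: Wed, Feb 10: Sat, Mar 10: Sat, Apr 10: Tue, May 10: Thu, Jun 10: Sun, Jul 10: Tue, Aug 10: Fri, Sep 10: Mon, Oct 10: Wed, Nov 10: Sat, Dec 10: Mon.
Monday occurs in September, December — 2 months.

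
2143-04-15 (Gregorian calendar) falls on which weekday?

January 1, 2143 is a Tuesday.
April 15 is day 105 of the year, i.e. 104 days after Jan 1.
104 mod 7 = 6, so advance 6 weekdays from Tuesday: Monday.

Monday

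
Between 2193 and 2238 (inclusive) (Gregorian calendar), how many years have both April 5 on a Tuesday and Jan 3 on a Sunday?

3

Check each year's weekday for April 5 and Jan 3:
  2193: Fri/Thu  2194: Sat/Fri  2195: Sun/Sat  2196: Tue/Sun ✓  2197: Wed/Tue  2198: Thu/Wed  2199: Fri/Thu  2200: Sat/Fri  2201: Sun/Sat  2202: Mon/Sun  2203: Tue/Mon  2204: Thu/Tue  2205: Fri/Thu  2206: Sat/Fri  …(18 more)…  2225: Tue/Mon  2226: Wed/Tue  2227: Thu/Wed  2228: Sat/Thu  2229: Sun/Sat  2230: Mon/Sun  2231: Tue/Mon  2232: Thu/Tue  2233: Fri/Thu  2234: Sat/Fri  2235: Sun/Sat  2236: Tue/Sun ✓  2237: Wed/Tue  2238: Thu/Wed
Both conditions hold in: 2196, 2208, 2236 — 3.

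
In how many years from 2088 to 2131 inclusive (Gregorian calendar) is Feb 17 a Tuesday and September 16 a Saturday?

Check each year's weekday for Feb 17 and September 16:
  2088: Tue/Thu  2089: Thu/Fri  2090: Fri/Sat  2091: Sat/Sun  2092: Sun/Tue  2093: Tue/Wed  2094: Wed/Thu  2095: Thu/Fri  2096: Fri/Sun  2097: Sun/Mon  2098: Mon/Tue  2099: Tue/Wed  2100: Wed/Thu  2101: Thu/Fri  …(16 more)…  2118: Thu/Fri  2119: Fri/Sat  2120: Sat/Mon  2121: Mon/Tue  2122: Tue/Wed  2123: Wed/Thu  2124: Thu/Sat  2125: Sat/Sun  2126: Sun/Mon  2127: Mon/Tue  2128: Tue/Thu  2129: Thu/Fri  2130: Fri/Sat  2131: Sat/Sun
Both conditions hold in: no year — 0.

0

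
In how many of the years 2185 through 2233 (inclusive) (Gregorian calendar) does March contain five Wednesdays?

March has 31 days; it has five Wednesdays when Wednesday falls among the first (month-length − 28) days — i.e. when March 1 is one of Wednesday/Tuesday/Monday.
March 1 by year: 2185:Tue✓ 2186:Wed✓ 2187:Thu 2188:Sat 2189:Sun 2190:Mon✓ 2191:Tue✓ 2192:Thu 2193:Fri 2194:Sat 2195:Sun 2196:Tue✓ 2197:Wed✓ 2198:Thu 2199:Fri …(19 more)… 2219:Mon✓ 2220:Wed✓ 2221:Thu 2222:Fri 2223:Sat 2224:Mon✓ 2225:Tue✓ 2226:Wed✓ 2227:Thu 2228:Sat 2229:Sun 2230:Mon✓ 2231:Tue✓ 2232:Thu 2233:Fri
Years with five Wednesdays: 2185, 2186, 2190, 2191, 2196, 2197, 2202, 2203, 2208, 2209, 2213, 2214, 2215, 2219, 2220, 2224, 2225, 2226, 2230, 2231 → 20.

20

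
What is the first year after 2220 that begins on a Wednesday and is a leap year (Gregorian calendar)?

2240

Jan 1 advances by 2 weekdays after a leap year and by 1 after a common year.
2220: Jan 1 is Saturday (leap).
2221: Monday
2222: Tuesday
2223: Wednesday
2224: Thursday (leap)
2225: Saturday
2226: Sunday
2227: Monday
2228: Tuesday (leap)
2229: Thursday
2230: Friday
2231: Saturday
2232: Sunday (leap)
2233: Tuesday
2234: Wednesday
2235: Thursday
2236: Friday (leap)
2237: Sunday
2238: Monday
2239: Tuesday
2240: Wednesday (leap)
2240 begins on a Wednesday and is a leap year.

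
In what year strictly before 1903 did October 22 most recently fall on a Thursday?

1896

From one year to the next, a fixed date's weekday advances by 1, or by 2 when a Feb 29 lies between the two dates.
1903: October 22 is Thursday.
1902: Wednesday (−1)
1901: Tuesday (−1)
1900: Monday (−1)
1899: Sunday (−1)
1898: Saturday (−1)
1897: Friday (−1)
1896: Thursday (−1)
October 22 falls on a Thursday in 1896.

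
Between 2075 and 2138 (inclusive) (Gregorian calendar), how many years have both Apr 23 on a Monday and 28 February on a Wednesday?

6

Check each year's weekday for Apr 23 and 28 February:
  2075: Tue/Thu  2076: Thu/Fri  2077: Fri/Sun  2078: Sat/Mon  2079: Sun/Tue  2080: Tue/Wed  2081: Wed/Fri  2082: Thu/Sat  2083: Fri/Sun  2084: Sun/Mon  2085: Mon/Wed ✓  2086: Tue/Thu  2087: Wed/Fri  2088: Fri/Sat  …(36 more)…  2125: Mon/Wed ✓  2126: Tue/Thu  2127: Wed/Fri  2128: Fri/Sat  2129: Sat/Mon  2130: Sun/Tue  2131: Mon/Wed ✓  2132: Wed/Thu  2133: Thu/Sat  2134: Fri/Sun  2135: Sat/Mon  2136: Mon/Tue  2137: Tue/Thu  2138: Wed/Fri
Both conditions hold in: 2085, 2091, 2103, 2114, 2125, 2131 — 6.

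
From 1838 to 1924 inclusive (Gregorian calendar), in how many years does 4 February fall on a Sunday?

Track 4 February's weekday year by year (advancing +1, or +2 across a Feb 29):
  1838: Sun ✓  1839: Mon (+1)  1840: Tue (+1)  1841: Thu (+2)  1842: Fri (+1)
  1843: Sat (+1)  1844: Sun (+1) ✓  1845: Tue (+2)  1846: Wed (+1)  1847: Thu (+1)
  1848: Fri (+1)  1849: Sun (+2) ✓  1850: Mon (+1)  1851: Tue (+1)  … (59 more years) …
  1911: Sat (+1)  1912: Sun (+1) ✓  1913: Tue (+2)  1914: Wed (+1)  1915: Thu (+1)
  1916: Fri (+1)  1917: Sun (+2) ✓  1918: Mon (+1)  1919: Tue (+1)  1920: Wed (+1)
  1921: Fri (+2)  1922: Sat (+1)  1923: Sun (+1) ✓  1924: Mon (+1)
Sunday years: 1838, 1844, 1849, 1855, 1866, 1872, 1877, 1883, 1894, 1900, 1906, 1912, 1917, 1923 — 14 in total.

14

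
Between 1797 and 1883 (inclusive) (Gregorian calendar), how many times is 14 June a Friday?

13

Track 14 June's weekday year by year (advancing +1, or +2 across a Feb 29):
  1797: Wed  1798: Thu (+1)  1799: Fri (+1) ✓  1800: Sat (+1)  1801: Sun (+1)
  1802: Mon (+1)  1803: Tue (+1)  1804: Thu (+2)  1805: Fri (+1) ✓  1806: Sat (+1)
  1807: Sun (+1)  1808: Tue (+2)  1809: Wed (+1)  1810: Thu (+1)  … (59 more years) …
  1870: Tue (+1)  1871: Wed (+1)  1872: Fri (+2) ✓  1873: Sat (+1)  1874: Sun (+1)
  1875: Mon (+1)  1876: Wed (+2)  1877: Thu (+1)  1878: Fri (+1) ✓  1879: Sat (+1)
  1880: Mon (+2)  1881: Tue (+1)  1882: Wed (+1)  1883: Thu (+1)
Friday years: 1799, 1805, 1811, 1816, 1822, 1833, 1839, 1844, 1850, 1861, 1867, 1872, 1878 — 13 in total.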